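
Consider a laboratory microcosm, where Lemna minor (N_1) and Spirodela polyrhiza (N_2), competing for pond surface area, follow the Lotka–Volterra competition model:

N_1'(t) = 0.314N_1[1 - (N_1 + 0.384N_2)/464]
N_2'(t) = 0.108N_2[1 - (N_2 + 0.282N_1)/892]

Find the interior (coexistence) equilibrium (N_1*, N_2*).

Setting both brackets to zero gives the nullclines N_1 + 0.384N_2 = 464 and 0.282N_1 + N_2 = 892.
Substituting N_2 = 892 - 0.282N_1 into the first: N_1(1 - 0.384·0.282) = 464 - 0.384·892.
So N_1* = 121/0.892 = 136, and then N_2* = 892 - 0.282·136 = 854.

N_1* ≈ 136, N_2* ≈ 854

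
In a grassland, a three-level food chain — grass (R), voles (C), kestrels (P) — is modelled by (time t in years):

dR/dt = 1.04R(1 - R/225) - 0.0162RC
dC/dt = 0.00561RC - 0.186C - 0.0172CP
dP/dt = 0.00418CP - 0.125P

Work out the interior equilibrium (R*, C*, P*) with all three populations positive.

R* ≈ 120, C* ≈ 29.9, P* ≈ 28.4

From dP/dt = 0: 0.00418C* = 0.125, so C* = 29.9.
From dR/dt = 0: 1.04(1 - R*/225) = 0.0162·29.9, giving R* = 225·(1 - 0.466) = 120.
From dC/dt = 0: 0.00561·120 - 0.186 = 0.0172P*, so P* = 0.488/0.0172 = 28.4.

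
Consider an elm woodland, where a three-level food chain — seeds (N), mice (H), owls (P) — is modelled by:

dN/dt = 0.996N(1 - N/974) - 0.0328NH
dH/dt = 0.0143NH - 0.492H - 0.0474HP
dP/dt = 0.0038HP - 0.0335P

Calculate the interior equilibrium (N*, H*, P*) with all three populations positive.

From dP/dt = 0: 0.0038H* = 0.0335, so H* = 8.82.
From dN/dt = 0: 0.996(1 - N*/974) = 0.0328·8.82, giving N* = 974·(1 - 0.29) = 691.
From dH/dt = 0: 0.0143·691 - 0.492 = 0.0474P*, so P* = 9.39/0.0474 = 198.

N* ≈ 691, H* ≈ 8.82, P* ≈ 198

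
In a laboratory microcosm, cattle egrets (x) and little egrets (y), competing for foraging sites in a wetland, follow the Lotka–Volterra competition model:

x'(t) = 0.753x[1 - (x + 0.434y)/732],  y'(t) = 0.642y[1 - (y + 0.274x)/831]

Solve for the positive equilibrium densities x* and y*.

Setting both brackets to zero gives the nullclines x + 0.434y = 732 and 0.274x + y = 831.
Substituting y = 831 - 0.274x into the first: x(1 - 0.434·0.274) = 732 - 0.434·831.
So x* = 371/0.881 = 421, and then y* = 831 - 0.274·421 = 716.

x* ≈ 421, y* ≈ 716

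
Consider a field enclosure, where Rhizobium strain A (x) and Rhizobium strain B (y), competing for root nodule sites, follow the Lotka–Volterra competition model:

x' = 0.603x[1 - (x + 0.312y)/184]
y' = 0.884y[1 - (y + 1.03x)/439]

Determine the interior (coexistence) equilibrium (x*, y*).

Setting both brackets to zero gives the nullclines x + 0.312y = 184 and 1.03x + y = 439.
Substituting y = 439 - 1.03x into the first: x(1 - 0.312·1.03) = 184 - 0.312·439.
So x* = 47/0.679 = 69.3, and then y* = 439 - 1.03·69.3 = 368.

x* ≈ 69.3, y* ≈ 368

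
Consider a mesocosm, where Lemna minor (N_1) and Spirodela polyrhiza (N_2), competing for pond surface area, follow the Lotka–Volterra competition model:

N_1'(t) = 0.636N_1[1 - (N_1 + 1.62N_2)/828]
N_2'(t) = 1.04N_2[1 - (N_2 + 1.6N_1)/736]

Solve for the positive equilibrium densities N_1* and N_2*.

Setting both brackets to zero gives the nullclines N_1 + 1.62N_2 = 828 and 1.6N_1 + N_2 = 736.
Substituting N_2 = 736 - 1.6N_1 into the first: N_1(1 - 1.62·1.6) = 828 - 1.62·736.
So N_1* = -364/-1.59 = 229, and then N_2* = 736 - 1.6·229 = 370.

N_1* ≈ 229, N_2* ≈ 370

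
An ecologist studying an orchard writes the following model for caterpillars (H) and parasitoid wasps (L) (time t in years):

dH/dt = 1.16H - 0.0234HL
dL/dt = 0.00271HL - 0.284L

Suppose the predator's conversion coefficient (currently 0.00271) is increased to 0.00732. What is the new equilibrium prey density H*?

H* ≈ 38.8

At the interior fixed point, setting dL/dt = 0 with L > 0 fixes H* = (predator death rate)/(HL coefficient) — independent of the other coefficients.
With the change, H* = 0.284/0.00732 = 38.8; it falls from 105.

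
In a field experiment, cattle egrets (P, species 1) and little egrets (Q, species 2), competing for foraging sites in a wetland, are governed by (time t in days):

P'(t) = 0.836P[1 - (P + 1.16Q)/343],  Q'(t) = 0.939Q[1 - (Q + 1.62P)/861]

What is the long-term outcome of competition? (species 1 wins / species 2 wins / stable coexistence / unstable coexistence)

species 2 excludes species 1

Compare the nullcline intercepts: K1/α12 = 343/1.16 = 296 < K2 = 861; K2/α21 = 861/1.62 = 531 > K1 = 343.
Since the inequalities point opposite ways, species 2 can invade but species 1 cannot.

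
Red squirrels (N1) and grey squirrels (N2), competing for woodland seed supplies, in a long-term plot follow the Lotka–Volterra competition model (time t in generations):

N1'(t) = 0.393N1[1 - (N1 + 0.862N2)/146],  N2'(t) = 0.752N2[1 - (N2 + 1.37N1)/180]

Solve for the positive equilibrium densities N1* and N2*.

Setting both brackets to zero gives the nullclines N1 + 0.862N2 = 146 and 1.37N1 + N2 = 180.
Substituting N2 = 180 - 1.37N1 into the first: N1(1 - 0.862·1.37) = 146 - 0.862·180.
So N1* = -9.16/-0.181 = 50.6, and then N2* = 180 - 1.37·50.6 = 111.

N1* ≈ 50.6, N2* ≈ 111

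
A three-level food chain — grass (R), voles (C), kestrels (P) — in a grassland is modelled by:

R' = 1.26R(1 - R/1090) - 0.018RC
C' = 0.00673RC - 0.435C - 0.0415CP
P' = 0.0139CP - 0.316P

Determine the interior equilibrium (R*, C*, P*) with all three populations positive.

From dP/dt = 0: 0.0139C* = 0.316, so C* = 22.7.
From dR/dt = 0: 1.26(1 - R*/1090) = 0.018·22.7, giving R* = 1090·(1 - 0.325) = 736.
From dC/dt = 0: 0.00673·736 - 0.435 = 0.0415P*, so P* = 4.52/0.0415 = 109.

R* ≈ 736, C* ≈ 22.7, P* ≈ 109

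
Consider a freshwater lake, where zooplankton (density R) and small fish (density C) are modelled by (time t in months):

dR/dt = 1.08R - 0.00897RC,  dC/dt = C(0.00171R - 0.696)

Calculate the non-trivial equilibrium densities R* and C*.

Set dC/dt = 0 with C > 0: 0.00171R - 0.696 = 0, so R* = 0.696/0.00171 = 407.
Set dR/dt = 0 with R > 0: 1.08 - 0.00897C = 0, so C* = 1.08/0.00897 = 120.

R* ≈ 407, C* ≈ 120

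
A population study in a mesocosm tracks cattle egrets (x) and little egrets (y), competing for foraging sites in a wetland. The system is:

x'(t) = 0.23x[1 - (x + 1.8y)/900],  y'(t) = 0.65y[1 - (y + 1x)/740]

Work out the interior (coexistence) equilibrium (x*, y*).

Setting both brackets to zero gives the nullclines x + 1.8y = 900 and 1x + y = 740.
Substituting y = 740 - 1x into the first: x(1 - 1.8·1) = 900 - 1.8·740.
So x* = -432/-0.8 = 540, and then y* = 740 - 1·540 = 200.

x* ≈ 540, y* ≈ 200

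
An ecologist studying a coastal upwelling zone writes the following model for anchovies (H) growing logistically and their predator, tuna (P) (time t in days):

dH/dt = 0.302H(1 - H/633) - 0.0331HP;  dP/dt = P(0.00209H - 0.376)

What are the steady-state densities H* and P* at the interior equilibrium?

From dP/dt = 0 with P > 0: 0.00209H* = 0.376, so H* = 180.
Substitute into dH/dt = 0: 0.302(1 - 180/633) = 0.0331P*.
The bracket is 0.716, giving P* = 0.216/0.0331 = 6.53.

H* ≈ 180, P* ≈ 6.53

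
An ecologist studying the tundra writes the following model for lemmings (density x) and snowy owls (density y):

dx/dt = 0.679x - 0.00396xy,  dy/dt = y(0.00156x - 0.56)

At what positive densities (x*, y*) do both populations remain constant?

x* ≈ 359, y* ≈ 171

Set dy/dt = 0 with y > 0: 0.00156x - 0.56 = 0, so x* = 0.56/0.00156 = 359.
Set dx/dt = 0 with x > 0: 0.679 - 0.00396y = 0, so y* = 0.679/0.00396 = 171.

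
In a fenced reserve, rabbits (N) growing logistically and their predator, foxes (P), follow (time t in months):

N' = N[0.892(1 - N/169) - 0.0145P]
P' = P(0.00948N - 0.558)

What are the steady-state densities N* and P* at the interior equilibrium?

N* ≈ 58.9, P* ≈ 40.1

From dP/dt = 0 with P > 0: 0.00948N* = 0.558, so N* = 58.9.
Substitute into dN/dt = 0: 0.892(1 - 58.9/169) = 0.0145P*.
The bracket is 0.652, giving P* = 0.581/0.0145 = 40.1.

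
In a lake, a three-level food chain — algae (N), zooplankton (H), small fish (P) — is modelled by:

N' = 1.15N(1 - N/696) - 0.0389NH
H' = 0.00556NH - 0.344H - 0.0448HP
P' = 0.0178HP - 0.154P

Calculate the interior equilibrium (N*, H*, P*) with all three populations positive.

From dP/dt = 0: 0.0178H* = 0.154, so H* = 8.65.
From dN/dt = 0: 1.15(1 - N*/696) = 0.0389·8.65, giving N* = 696·(1 - 0.293) = 492.
From dH/dt = 0: 0.00556·492 - 0.344 = 0.0448P*, so P* = 2.39/0.0448 = 53.4.

N* ≈ 492, H* ≈ 8.65, P* ≈ 53.4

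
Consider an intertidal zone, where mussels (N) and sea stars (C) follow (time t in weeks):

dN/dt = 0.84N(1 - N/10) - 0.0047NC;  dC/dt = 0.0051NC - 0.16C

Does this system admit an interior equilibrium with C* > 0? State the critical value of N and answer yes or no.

Threshold N = 31.4; K < 31.4, so no, the predator goes extinct.

The predator equation gives dC/dt > 0 only when N > 0.16/0.0051 = 31.4.
Without the predator, N → K = 10. Since 10 < 31.4, the predator cannot invade.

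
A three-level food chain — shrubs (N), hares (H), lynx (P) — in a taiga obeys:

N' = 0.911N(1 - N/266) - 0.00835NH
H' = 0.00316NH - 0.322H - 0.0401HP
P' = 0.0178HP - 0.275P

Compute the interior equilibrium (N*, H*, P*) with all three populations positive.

N* ≈ 228, H* ≈ 15.4, P* ≈ 9.96

From dP/dt = 0: 0.0178H* = 0.275, so H* = 15.4.
From dN/dt = 0: 0.911(1 - N*/266) = 0.00835·15.4, giving N* = 266·(1 - 0.142) = 228.
From dH/dt = 0: 0.00316·228 - 0.322 = 0.0401P*, so P* = 0.4/0.0401 = 9.96.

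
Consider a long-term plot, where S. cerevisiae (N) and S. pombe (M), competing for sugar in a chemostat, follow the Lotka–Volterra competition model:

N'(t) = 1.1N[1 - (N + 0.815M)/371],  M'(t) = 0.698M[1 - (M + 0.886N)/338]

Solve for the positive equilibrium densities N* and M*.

Setting both brackets to zero gives the nullclines N + 0.815M = 371 and 0.886N + M = 338.
Substituting M = 338 - 0.886N into the first: N(1 - 0.815·0.886) = 371 - 0.815·338.
So N* = 95.5/0.278 = 344, and then M* = 338 - 0.886·344 = 33.4.

N* ≈ 344, M* ≈ 33.4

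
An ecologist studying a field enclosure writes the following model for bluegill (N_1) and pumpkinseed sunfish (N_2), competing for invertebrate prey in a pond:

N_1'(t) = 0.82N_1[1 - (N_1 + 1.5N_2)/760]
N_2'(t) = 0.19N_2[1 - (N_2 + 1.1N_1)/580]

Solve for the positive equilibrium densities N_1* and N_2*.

Setting both brackets to zero gives the nullclines N_1 + 1.5N_2 = 760 and 1.1N_1 + N_2 = 580.
Substituting N_2 = 580 - 1.1N_1 into the first: N_1(1 - 1.5·1.1) = 760 - 1.5·580.
So N_1* = -110/-0.65 = 169, and then N_2* = 580 - 1.1·169 = 394.

N_1* ≈ 169, N_2* ≈ 394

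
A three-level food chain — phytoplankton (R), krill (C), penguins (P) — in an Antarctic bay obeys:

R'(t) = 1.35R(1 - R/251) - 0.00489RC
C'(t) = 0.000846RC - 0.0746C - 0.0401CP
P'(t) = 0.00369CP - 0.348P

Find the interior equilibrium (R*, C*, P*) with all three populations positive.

R* ≈ 165, C* ≈ 94.3, P* ≈ 1.63

From dP/dt = 0: 0.00369C* = 0.348, so C* = 94.3.
From dR/dt = 0: 1.35(1 - R*/251) = 0.00489·94.3, giving R* = 251·(1 - 0.342) = 165.
From dC/dt = 0: 0.000846·165 - 0.0746 = 0.0401P*, so P* = 0.0652/0.0401 = 1.63.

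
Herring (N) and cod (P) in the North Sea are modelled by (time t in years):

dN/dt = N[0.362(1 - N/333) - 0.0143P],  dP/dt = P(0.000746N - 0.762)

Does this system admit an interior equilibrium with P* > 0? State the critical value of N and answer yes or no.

Threshold N = 1020; K < 1020, so no, the predator goes extinct.

The predator equation gives dP/dt > 0 only when N > 0.762/0.000746 = 1020.
Without the predator, N → K = 333. Since 333 < 1020, the predator cannot invade.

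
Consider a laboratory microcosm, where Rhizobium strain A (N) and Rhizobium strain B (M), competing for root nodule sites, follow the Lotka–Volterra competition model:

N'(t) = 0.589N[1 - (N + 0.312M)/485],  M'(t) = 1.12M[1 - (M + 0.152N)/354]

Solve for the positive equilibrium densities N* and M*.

Setting both brackets to zero gives the nullclines N + 0.312M = 485 and 0.152N + M = 354.
Substituting M = 354 - 0.152N into the first: N(1 - 0.312·0.152) = 485 - 0.312·354.
So N* = 375/0.953 = 393, and then M* = 354 - 0.152·393 = 294.

N* ≈ 393, M* ≈ 294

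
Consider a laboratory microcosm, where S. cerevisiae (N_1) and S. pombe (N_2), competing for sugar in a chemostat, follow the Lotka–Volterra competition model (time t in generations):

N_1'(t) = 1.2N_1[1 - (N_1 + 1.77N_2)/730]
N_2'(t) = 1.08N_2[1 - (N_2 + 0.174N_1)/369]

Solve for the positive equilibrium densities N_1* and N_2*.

Setting both brackets to zero gives the nullclines N_1 + 1.77N_2 = 730 and 0.174N_1 + N_2 = 369.
Substituting N_2 = 369 - 0.174N_1 into the first: N_1(1 - 1.77·0.174) = 730 - 1.77·369.
So N_1* = 76.9/0.692 = 111, and then N_2* = 369 - 0.174·111 = 350.

N_1* ≈ 111, N_2* ≈ 350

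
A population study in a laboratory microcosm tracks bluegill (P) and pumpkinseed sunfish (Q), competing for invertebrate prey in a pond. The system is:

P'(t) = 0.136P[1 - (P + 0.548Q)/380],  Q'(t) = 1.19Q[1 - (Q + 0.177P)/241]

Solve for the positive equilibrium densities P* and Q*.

Setting both brackets to zero gives the nullclines P + 0.548Q = 380 and 0.177P + Q = 241.
Substituting Q = 241 - 0.177P into the first: P(1 - 0.548·0.177) = 380 - 0.548·241.
So P* = 248/0.903 = 275, and then Q* = 241 - 0.177·275 = 192.

P* ≈ 275, Q* ≈ 192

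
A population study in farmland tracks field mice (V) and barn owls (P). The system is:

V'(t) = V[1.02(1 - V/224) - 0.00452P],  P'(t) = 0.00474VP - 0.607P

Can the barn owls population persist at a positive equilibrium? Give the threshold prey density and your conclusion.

The predator equation gives dP/dt > 0 only when V > 0.607/0.00474 = 128.
Without the predator, V → K = 224. Since 224 > 128, the predator can invade and persist.

Threshold V = 128; K > 128, so yes, the predator persists.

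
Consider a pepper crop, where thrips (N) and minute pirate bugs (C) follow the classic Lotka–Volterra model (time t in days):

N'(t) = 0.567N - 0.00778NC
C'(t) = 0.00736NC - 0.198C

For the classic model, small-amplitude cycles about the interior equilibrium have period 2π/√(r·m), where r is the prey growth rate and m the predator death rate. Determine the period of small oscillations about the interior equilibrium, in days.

Here r = 0.567 and m = 0.198, so r·m = 0.112.
ω = √0.112 = 0.335 per day, hence T = 2π/ω ≈ 18.8 days.

T ≈ 18.8 days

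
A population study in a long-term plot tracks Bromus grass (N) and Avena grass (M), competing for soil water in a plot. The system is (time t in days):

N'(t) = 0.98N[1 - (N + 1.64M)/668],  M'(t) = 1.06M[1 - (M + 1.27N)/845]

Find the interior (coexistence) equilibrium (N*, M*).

Setting both brackets to zero gives the nullclines N + 1.64M = 668 and 1.27N + M = 845.
Substituting M = 845 - 1.27N into the first: N(1 - 1.64·1.27) = 668 - 1.64·845.
So N* = -718/-1.08 = 663, and then M* = 845 - 1.27·663 = 3.1.

N* ≈ 663, M* ≈ 3.1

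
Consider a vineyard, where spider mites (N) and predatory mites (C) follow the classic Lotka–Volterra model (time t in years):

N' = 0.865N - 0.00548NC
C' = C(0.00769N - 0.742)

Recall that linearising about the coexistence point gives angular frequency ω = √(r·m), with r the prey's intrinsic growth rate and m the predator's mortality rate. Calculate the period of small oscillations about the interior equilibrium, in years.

Here r = 0.865 and m = 0.742, so r·m = 0.642.
ω = √0.642 = 0.801 per year, hence T = 2π/ω ≈ 7.84 years.

T ≈ 7.84 years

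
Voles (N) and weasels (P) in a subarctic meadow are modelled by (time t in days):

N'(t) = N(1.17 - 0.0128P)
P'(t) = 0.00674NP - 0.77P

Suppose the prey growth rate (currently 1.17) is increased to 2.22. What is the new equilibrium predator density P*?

At the interior fixed point, setting dN/dt = 0 with N > 0 fixes P* = (prey growth rate)/(NP coefficient) — independent of the other coefficients.
With the change, P* = 2.22/0.0128 = 173; it rises from 91.4.

P* ≈ 173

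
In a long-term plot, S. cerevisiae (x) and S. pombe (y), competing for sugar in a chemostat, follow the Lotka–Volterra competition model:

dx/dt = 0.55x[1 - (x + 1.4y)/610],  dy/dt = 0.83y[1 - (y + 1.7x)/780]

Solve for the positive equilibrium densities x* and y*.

x* ≈ 349, y* ≈ 186

Setting both brackets to zero gives the nullclines x + 1.4y = 610 and 1.7x + y = 780.
Substituting y = 780 - 1.7x into the first: x(1 - 1.4·1.7) = 610 - 1.4·780.
So x* = -482/-1.38 = 349, and then y* = 780 - 1.7·349 = 186.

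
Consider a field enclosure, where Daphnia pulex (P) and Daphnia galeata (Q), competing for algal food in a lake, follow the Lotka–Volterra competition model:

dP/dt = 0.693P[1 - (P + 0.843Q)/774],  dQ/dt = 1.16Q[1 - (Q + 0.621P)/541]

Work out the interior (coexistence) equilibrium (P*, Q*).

P* ≈ 667, Q* ≈ 127

Setting both brackets to zero gives the nullclines P + 0.843Q = 774 and 0.621P + Q = 541.
Substituting Q = 541 - 0.621P into the first: P(1 - 0.843·0.621) = 774 - 0.843·541.
So P* = 318/0.476 = 667, and then Q* = 541 - 0.621·667 = 127.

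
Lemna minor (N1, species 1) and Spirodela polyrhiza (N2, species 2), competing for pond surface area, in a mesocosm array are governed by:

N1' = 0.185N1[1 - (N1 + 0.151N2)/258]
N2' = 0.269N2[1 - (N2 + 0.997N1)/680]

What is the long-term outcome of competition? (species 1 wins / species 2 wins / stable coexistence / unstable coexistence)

Compare the nullcline intercepts: K1/α12 = 258/0.151 = 1710 > K2 = 680; K2/α21 = 680/0.997 = 682 > K1 = 258.
Since both inequalities hold, each species can invade when rare, so the interior equilibrium is stable.

stable coexistence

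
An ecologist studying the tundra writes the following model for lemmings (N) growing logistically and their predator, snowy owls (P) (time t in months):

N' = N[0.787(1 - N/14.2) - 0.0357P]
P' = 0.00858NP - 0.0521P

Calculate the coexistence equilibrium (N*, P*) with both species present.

N* ≈ 6.07, P* ≈ 12.6

From dP/dt = 0 with P > 0: 0.00858N* = 0.0521, so N* = 6.07.
Substitute into dN/dt = 0: 0.787(1 - 6.07/14.2) = 0.0357P*.
The bracket is 0.572, giving P* = 0.45/0.0357 = 12.6.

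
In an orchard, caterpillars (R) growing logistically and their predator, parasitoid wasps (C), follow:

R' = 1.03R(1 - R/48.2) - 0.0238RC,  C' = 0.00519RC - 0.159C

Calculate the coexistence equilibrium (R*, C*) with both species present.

From dC/dt = 0 with C > 0: 0.00519R* = 0.159, so R* = 30.6.
Substitute into dR/dt = 0: 1.03(1 - 30.6/48.2) = 0.0238C*.
The bracket is 0.364, giving C* = 0.375/0.0238 = 15.8.

R* ≈ 30.6, C* ≈ 15.8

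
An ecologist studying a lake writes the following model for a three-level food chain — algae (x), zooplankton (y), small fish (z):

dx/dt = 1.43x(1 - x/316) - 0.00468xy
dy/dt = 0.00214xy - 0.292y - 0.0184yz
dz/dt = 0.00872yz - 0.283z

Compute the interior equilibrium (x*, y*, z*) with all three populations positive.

x* ≈ 282, y* ≈ 32.5, z* ≈ 17

From dz/dt = 0: 0.00872y* = 0.283, so y* = 32.5.
From dx/dt = 0: 1.43(1 - x*/316) = 0.00468·32.5, giving x* = 316·(1 - 0.106) = 282.
From dy/dt = 0: 0.00214·282 - 0.292 = 0.0184z*, so z* = 0.312/0.0184 = 17.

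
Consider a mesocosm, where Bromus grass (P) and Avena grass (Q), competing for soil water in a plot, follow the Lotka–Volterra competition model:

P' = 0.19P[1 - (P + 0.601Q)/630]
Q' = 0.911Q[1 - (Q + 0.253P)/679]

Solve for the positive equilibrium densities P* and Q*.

Setting both brackets to zero gives the nullclines P + 0.601Q = 630 and 0.253P + Q = 679.
Substituting Q = 679 - 0.253P into the first: P(1 - 0.601·0.253) = 630 - 0.601·679.
So P* = 222/0.848 = 262, and then Q* = 679 - 0.253·262 = 613.

P* ≈ 262, Q* ≈ 613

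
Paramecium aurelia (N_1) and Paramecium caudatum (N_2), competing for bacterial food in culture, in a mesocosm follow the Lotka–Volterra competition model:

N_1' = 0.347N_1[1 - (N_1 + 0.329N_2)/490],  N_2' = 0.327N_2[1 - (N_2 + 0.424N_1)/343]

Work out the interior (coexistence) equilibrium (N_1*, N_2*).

Setting both brackets to zero gives the nullclines N_1 + 0.329N_2 = 490 and 0.424N_1 + N_2 = 343.
Substituting N_2 = 343 - 0.424N_1 into the first: N_1(1 - 0.329·0.424) = 490 - 0.329·343.
So N_1* = 377/0.861 = 438, and then N_2* = 343 - 0.424·438 = 157.

N_1* ≈ 438, N_2* ≈ 157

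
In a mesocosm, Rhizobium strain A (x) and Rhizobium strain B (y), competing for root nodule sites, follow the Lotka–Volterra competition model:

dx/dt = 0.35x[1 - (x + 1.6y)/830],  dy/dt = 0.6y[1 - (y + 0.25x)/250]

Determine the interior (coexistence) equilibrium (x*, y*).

Setting both brackets to zero gives the nullclines x + 1.6y = 830 and 0.25x + y = 250.
Substituting y = 250 - 0.25x into the first: x(1 - 1.6·0.25) = 830 - 1.6·250.
So x* = 430/0.6 = 717, and then y* = 250 - 0.25·717 = 70.8.

x* ≈ 717, y* ≈ 70.8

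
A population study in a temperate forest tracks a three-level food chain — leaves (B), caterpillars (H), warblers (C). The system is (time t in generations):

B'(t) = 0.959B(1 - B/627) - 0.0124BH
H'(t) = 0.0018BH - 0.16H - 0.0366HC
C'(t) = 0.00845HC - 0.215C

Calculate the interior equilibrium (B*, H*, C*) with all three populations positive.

B* ≈ 421, H* ≈ 25.4, C* ≈ 16.3

From dC/dt = 0: 0.00845H* = 0.215, so H* = 25.4.
From dB/dt = 0: 0.959(1 - B*/627) = 0.0124·25.4, giving B* = 627·(1 - 0.329) = 421.
From dH/dt = 0: 0.0018·421 - 0.16 = 0.0366C*, so C* = 0.597/0.0366 = 16.3.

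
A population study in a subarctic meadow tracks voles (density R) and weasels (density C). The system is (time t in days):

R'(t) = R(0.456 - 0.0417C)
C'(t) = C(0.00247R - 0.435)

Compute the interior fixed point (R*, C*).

R* ≈ 176, C* ≈ 10.9

Set dC/dt = 0 with C > 0: 0.00247R - 0.435 = 0, so R* = 0.435/0.00247 = 176.
Set dR/dt = 0 with R > 0: 0.456 - 0.0417C = 0, so C* = 0.456/0.0417 = 10.9.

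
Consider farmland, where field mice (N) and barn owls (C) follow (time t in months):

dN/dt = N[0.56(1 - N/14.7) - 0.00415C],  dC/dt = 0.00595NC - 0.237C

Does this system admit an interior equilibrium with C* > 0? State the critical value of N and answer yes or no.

The predator equation gives dC/dt > 0 only when N > 0.237/0.00595 = 39.8.
Without the predator, N → K = 14.7. Since 14.7 < 39.8, the predator cannot invade.

Threshold N = 39.8; K < 39.8, so no, the predator goes extinct.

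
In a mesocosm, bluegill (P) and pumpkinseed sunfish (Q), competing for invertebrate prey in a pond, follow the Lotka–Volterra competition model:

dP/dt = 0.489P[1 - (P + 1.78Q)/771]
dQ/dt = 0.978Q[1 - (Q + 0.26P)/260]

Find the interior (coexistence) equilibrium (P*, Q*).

P* ≈ 574, Q* ≈ 111

Setting both brackets to zero gives the nullclines P + 1.78Q = 771 and 0.26P + Q = 260.
Substituting Q = 260 - 0.26P into the first: P(1 - 1.78·0.26) = 771 - 1.78·260.
So P* = 308/0.537 = 574, and then Q* = 260 - 0.26·574 = 111.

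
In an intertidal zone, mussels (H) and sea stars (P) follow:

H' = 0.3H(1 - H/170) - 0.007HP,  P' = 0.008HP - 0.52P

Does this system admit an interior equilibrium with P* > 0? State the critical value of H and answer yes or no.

The predator equation gives dP/dt > 0 only when H > 0.52/0.008 = 65.
Without the predator, H → K = 170. Since 170 > 65, the predator can invade and persist.

Threshold H = 65; K > 65, so yes, the predator persists.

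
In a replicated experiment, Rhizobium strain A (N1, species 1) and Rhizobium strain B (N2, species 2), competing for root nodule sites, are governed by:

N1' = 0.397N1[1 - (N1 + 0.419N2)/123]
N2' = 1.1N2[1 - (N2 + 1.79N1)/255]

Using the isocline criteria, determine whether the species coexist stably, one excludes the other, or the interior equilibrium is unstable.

Compare the nullcline intercepts: K1/α12 = 123/0.419 = 294 > K2 = 255; K2/α21 = 255/1.79 = 142 > K1 = 123.
Since both inequalities hold, each species can invade when rare, so the interior equilibrium is stable.

stable coexistence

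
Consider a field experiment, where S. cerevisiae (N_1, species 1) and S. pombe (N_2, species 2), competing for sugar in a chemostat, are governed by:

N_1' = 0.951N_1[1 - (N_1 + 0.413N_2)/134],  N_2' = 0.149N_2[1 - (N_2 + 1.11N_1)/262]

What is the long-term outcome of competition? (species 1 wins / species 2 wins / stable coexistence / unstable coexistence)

Compare the nullcline intercepts: K1/α12 = 134/0.413 = 324 > K2 = 262; K2/α21 = 262/1.11 = 236 > K1 = 134.
Since both inequalities hold, each species can invade when rare, so the interior equilibrium is stable.

stable coexistence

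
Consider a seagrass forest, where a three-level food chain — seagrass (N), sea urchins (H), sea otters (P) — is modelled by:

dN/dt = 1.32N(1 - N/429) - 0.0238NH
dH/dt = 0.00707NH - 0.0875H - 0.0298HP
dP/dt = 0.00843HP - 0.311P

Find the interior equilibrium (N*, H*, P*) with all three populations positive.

From dP/dt = 0: 0.00843H* = 0.311, so H* = 36.9.
From dN/dt = 0: 1.32(1 - N*/429) = 0.0238·36.9, giving N* = 429·(1 - 0.665) = 144.
From dH/dt = 0: 0.00707·144 - 0.0875 = 0.0298P*, so P* = 0.928/0.0298 = 31.1.

N* ≈ 144, H* ≈ 36.9, P* ≈ 31.1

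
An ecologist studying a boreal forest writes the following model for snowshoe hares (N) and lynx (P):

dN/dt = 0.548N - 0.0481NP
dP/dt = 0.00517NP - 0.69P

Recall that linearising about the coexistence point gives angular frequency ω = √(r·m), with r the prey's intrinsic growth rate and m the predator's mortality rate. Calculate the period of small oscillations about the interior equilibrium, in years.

T ≈ 10.2 years

Here r = 0.548 and m = 0.69, so r·m = 0.378.
ω = √0.378 = 0.615 per year, hence T = 2π/ω ≈ 10.2 years.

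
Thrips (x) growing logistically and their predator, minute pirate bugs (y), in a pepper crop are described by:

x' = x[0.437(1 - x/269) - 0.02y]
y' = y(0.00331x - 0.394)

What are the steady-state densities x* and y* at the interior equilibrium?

From dy/dt = 0 with y > 0: 0.00331x* = 0.394, so x* = 119.
Substitute into dx/dt = 0: 0.437(1 - 119/269) = 0.02y*.
The bracket is 0.557, giving y* = 0.244/0.02 = 12.2.

x* ≈ 119, y* ≈ 12.2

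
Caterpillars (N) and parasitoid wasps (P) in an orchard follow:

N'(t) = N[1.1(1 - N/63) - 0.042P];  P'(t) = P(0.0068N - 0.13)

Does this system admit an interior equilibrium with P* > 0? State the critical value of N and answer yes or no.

Threshold N = 19.1; K > 19.1, so yes, the predator persists.

The predator equation gives dP/dt > 0 only when N > 0.13/0.0068 = 19.1.
Without the predator, N → K = 63. Since 63 > 19.1, the predator can invade and persist.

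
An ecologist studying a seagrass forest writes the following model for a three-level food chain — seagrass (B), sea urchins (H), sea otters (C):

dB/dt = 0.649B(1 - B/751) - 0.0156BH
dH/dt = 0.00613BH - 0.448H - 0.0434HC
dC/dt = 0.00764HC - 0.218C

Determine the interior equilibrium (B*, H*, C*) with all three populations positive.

B* ≈ 236, H* ≈ 28.5, C* ≈ 23

From dC/dt = 0: 0.00764H* = 0.218, so H* = 28.5.
From dB/dt = 0: 0.649(1 - B*/751) = 0.0156·28.5, giving B* = 751·(1 - 0.686) = 236.
From dH/dt = 0: 0.00613·236 - 0.448 = 0.0434C*, so C* = 0.998/0.0434 = 23.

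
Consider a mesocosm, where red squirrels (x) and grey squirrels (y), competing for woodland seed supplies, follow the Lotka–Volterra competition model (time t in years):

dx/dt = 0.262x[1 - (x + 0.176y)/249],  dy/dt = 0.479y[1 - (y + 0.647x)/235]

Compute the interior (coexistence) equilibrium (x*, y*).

x* ≈ 234, y* ≈ 83.4

Setting both brackets to zero gives the nullclines x + 0.176y = 249 and 0.647x + y = 235.
Substituting y = 235 - 0.647x into the first: x(1 - 0.176·0.647) = 249 - 0.176·235.
So x* = 208/0.886 = 234, and then y* = 235 - 0.647·234 = 83.4.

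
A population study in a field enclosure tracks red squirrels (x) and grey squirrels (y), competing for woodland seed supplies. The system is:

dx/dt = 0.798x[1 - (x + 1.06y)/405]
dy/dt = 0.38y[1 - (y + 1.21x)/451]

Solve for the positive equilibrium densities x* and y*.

x* ≈ 259, y* ≈ 138

Setting both brackets to zero gives the nullclines x + 1.06y = 405 and 1.21x + y = 451.
Substituting y = 451 - 1.21x into the first: x(1 - 1.06·1.21) = 405 - 1.06·451.
So x* = -73.1/-0.283 = 259, and then y* = 451 - 1.21·259 = 138.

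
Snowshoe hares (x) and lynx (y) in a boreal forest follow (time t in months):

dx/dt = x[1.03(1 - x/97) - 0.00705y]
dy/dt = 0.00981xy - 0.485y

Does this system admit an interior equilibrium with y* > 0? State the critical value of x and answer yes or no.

Threshold x = 49.4; K > 49.4, so yes, the predator persists.

The predator equation gives dy/dt > 0 only when x > 0.485/0.00981 = 49.4.
Without the predator, x → K = 97. Since 97 > 49.4, the predator can invade and persist.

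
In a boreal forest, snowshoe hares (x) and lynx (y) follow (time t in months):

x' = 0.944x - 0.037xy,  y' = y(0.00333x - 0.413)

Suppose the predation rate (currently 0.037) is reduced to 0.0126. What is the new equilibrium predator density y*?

y* ≈ 74.9

At the interior fixed point, setting dx/dt = 0 with x > 0 fixes y* = (prey growth rate)/(xy coefficient) — independent of the other coefficients.
With the change, y* = 0.944/0.0126 = 74.9; it rises from 25.5.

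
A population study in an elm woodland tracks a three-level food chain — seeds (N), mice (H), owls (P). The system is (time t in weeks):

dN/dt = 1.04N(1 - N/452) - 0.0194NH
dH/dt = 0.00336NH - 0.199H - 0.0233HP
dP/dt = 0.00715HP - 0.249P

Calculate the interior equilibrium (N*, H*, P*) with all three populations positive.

N* ≈ 158, H* ≈ 34.8, P* ≈ 14.3

From dP/dt = 0: 0.00715H* = 0.249, so H* = 34.8.
From dN/dt = 0: 1.04(1 - N*/452) = 0.0194·34.8, giving N* = 452·(1 - 0.65) = 158.
From dH/dt = 0: 0.00336·158 - 0.199 = 0.0233P*, so P* = 0.333/0.0233 = 14.3.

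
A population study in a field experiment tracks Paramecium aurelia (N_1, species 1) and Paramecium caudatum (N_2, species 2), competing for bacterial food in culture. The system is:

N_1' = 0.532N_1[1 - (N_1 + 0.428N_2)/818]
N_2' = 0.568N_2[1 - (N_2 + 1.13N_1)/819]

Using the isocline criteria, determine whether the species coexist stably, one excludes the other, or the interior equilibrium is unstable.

Compare the nullcline intercepts: K1/α12 = 818/0.428 = 1910 > K2 = 819; K2/α21 = 819/1.13 = 725 < K1 = 818.
Since the inequalities point opposite ways, species 1 can invade but species 2 cannot.

species 1 excludes species 2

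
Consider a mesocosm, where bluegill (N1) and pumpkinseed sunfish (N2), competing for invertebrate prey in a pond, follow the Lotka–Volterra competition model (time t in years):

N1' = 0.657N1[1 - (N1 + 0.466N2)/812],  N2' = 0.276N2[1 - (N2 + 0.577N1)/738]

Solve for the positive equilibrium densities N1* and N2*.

N1* ≈ 640, N2* ≈ 369

Setting both brackets to zero gives the nullclines N1 + 0.466N2 = 812 and 0.577N1 + N2 = 738.
Substituting N2 = 738 - 0.577N1 into the first: N1(1 - 0.466·0.577) = 812 - 0.466·738.
So N1* = 468/0.731 = 640, and then N2* = 738 - 0.577·640 = 369.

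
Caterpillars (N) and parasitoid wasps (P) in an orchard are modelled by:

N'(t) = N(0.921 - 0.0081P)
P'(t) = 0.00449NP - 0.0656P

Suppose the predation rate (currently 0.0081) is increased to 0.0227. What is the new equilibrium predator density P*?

P* ≈ 40.6

At the interior fixed point, setting dN/dt = 0 with N > 0 fixes P* = (prey growth rate)/(NP coefficient) — independent of the other coefficients.
With the change, P* = 0.921/0.0227 = 40.6; it falls from 114.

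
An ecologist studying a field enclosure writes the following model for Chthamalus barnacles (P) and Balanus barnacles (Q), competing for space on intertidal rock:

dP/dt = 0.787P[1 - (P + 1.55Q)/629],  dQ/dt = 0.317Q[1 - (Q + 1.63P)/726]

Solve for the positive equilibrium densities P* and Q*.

Setting both brackets to zero gives the nullclines P + 1.55Q = 629 and 1.63P + Q = 726.
Substituting Q = 726 - 1.63P into the first: P(1 - 1.55·1.63) = 629 - 1.55·726.
So P* = -496/-1.53 = 325, and then Q* = 726 - 1.63·325 = 196.

P* ≈ 325, Q* ≈ 196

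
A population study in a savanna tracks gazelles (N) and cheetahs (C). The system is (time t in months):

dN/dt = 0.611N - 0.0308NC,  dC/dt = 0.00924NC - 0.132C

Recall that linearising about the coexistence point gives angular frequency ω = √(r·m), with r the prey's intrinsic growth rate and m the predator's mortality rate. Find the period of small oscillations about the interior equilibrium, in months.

Here r = 0.611 and m = 0.132, so r·m = 0.0807.
ω = √0.0807 = 0.284 per month, hence T = 2π/ω ≈ 22.1 months.

T ≈ 22.1 months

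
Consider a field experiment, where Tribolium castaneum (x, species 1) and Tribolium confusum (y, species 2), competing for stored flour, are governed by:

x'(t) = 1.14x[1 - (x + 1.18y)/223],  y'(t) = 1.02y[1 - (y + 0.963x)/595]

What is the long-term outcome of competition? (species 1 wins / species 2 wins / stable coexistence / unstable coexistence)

Compare the nullcline intercepts: K1/α12 = 223/1.18 = 189 < K2 = 595; K2/α21 = 595/0.963 = 618 > K1 = 223.
Since the inequalities point opposite ways, species 2 can invade but species 1 cannot.

species 2 excludes species 1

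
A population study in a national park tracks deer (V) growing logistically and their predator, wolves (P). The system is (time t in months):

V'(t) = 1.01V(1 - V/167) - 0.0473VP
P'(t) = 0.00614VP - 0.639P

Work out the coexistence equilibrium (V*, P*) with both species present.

From dP/dt = 0 with P > 0: 0.00614V* = 0.639, so V* = 104.
Substitute into dV/dt = 0: 1.01(1 - 104/167) = 0.0473P*.
The bracket is 0.377, giving P* = 0.381/0.0473 = 8.05.

V* ≈ 104, P* ≈ 8.05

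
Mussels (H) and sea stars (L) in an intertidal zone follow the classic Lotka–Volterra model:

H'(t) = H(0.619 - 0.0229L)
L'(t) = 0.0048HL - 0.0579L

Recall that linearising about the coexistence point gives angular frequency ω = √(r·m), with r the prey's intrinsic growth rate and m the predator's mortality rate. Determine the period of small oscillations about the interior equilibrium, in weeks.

T ≈ 33.2 weeks

Here r = 0.619 and m = 0.0579, so r·m = 0.0358.
ω = √0.0358 = 0.189 per week, hence T = 2π/ω ≈ 33.2 weeks.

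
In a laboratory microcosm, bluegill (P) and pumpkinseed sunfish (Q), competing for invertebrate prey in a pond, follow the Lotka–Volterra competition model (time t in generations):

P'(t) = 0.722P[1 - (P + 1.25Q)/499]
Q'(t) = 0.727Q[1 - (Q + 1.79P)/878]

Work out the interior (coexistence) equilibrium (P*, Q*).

Setting both brackets to zero gives the nullclines P + 1.25Q = 499 and 1.79P + Q = 878.
Substituting Q = 878 - 1.79P into the first: P(1 - 1.25·1.79) = 499 - 1.25·878.
So P* = -598/-1.24 = 484, and then Q* = 878 - 1.79·484 = 12.3.

P* ≈ 484, Q* ≈ 12.3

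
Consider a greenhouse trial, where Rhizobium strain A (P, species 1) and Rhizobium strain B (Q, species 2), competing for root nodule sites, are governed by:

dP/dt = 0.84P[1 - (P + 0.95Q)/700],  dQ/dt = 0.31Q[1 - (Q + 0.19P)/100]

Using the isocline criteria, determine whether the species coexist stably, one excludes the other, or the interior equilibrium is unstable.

Compare the nullcline intercepts: K1/α12 = 700/0.95 = 737 > K2 = 100; K2/α21 = 100/0.19 = 526 < K1 = 700.
Since the inequalities point opposite ways, species 1 can invade but species 2 cannot.

species 1 excludes species 2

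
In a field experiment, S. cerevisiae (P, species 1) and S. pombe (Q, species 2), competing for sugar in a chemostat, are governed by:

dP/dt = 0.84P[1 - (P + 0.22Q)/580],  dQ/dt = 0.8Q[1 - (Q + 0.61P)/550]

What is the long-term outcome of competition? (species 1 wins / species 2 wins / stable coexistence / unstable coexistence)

stable coexistence

Compare the nullcline intercepts: K1/α12 = 580/0.22 = 2640 > K2 = 550; K2/α21 = 550/0.61 = 902 > K1 = 580.
Since both inequalities hold, each species can invade when rare, so the interior equilibrium is stable.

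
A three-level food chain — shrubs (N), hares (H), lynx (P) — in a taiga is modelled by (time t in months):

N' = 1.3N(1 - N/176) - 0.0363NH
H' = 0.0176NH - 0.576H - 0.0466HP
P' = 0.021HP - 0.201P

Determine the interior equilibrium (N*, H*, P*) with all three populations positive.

From dP/dt = 0: 0.021H* = 0.201, so H* = 9.57.
From dN/dt = 0: 1.3(1 - N*/176) = 0.0363·9.57, giving N* = 176·(1 - 0.267) = 129.
From dH/dt = 0: 0.0176·129 - 0.576 = 0.0466P*, so P* = 1.69/0.0466 = 36.3.

N* ≈ 129, H* ≈ 9.57, P* ≈ 36.3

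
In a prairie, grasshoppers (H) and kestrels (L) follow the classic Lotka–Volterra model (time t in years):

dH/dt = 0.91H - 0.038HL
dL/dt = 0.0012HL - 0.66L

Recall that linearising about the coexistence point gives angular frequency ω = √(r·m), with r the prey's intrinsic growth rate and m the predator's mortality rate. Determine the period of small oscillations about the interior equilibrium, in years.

T ≈ 8.11 years

Here r = 0.91 and m = 0.66, so r·m = 0.601.
ω = √0.601 = 0.775 per year, hence T = 2π/ω ≈ 8.11 years.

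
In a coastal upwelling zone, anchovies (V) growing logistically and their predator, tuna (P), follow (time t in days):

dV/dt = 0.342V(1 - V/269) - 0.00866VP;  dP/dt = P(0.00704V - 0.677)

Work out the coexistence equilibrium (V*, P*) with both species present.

From dP/dt = 0 with P > 0: 0.00704V* = 0.677, so V* = 96.2.
Substitute into dV/dt = 0: 0.342(1 - 96.2/269) = 0.00866P*.
The bracket is 0.643, giving P* = 0.22/0.00866 = 25.4.

V* ≈ 96.2, P* ≈ 25.4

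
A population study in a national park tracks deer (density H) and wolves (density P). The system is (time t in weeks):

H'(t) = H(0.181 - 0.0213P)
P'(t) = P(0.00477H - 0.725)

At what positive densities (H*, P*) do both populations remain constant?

Set dP/dt = 0 with P > 0: 0.00477H - 0.725 = 0, so H* = 0.725/0.00477 = 152.
Set dH/dt = 0 with H > 0: 0.181 - 0.0213P = 0, so P* = 0.181/0.0213 = 8.5.

H* ≈ 152, P* ≈ 8.5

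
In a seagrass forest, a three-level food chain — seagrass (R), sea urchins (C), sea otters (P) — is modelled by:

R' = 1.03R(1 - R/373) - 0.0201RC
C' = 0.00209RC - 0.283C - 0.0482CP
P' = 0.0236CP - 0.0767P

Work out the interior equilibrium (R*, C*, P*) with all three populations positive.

R* ≈ 349, C* ≈ 3.25, P* ≈ 9.28

From dP/dt = 0: 0.0236C* = 0.0767, so C* = 3.25.
From dR/dt = 0: 1.03(1 - R*/373) = 0.0201·3.25, giving R* = 373·(1 - 0.0634) = 349.
From dC/dt = 0: 0.00209·349 - 0.283 = 0.0482P*, so P* = 0.447/0.0482 = 9.28.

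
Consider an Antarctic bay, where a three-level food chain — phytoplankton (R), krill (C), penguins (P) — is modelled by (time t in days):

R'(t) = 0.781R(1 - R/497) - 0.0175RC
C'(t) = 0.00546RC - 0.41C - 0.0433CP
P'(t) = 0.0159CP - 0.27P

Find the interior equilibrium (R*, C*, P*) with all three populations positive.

From dP/dt = 0: 0.0159C* = 0.27, so C* = 17.
From dR/dt = 0: 0.781(1 - R*/497) = 0.0175·17, giving R* = 497·(1 - 0.38) = 308.
From dC/dt = 0: 0.00546·308 - 0.41 = 0.0433P*, so P* = 1.27/0.0433 = 29.4.

R* ≈ 308, C* ≈ 17, P* ≈ 29.4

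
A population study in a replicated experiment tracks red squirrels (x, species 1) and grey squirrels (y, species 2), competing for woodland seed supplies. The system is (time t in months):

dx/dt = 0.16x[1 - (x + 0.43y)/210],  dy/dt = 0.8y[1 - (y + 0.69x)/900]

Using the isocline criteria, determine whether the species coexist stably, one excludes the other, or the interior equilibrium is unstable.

species 2 excludes species 1

Compare the nullcline intercepts: K1/α12 = 210/0.43 = 488 < K2 = 900; K2/α21 = 900/0.69 = 1300 > K1 = 210.
Since the inequalities point opposite ways, species 2 can invade but species 1 cannot.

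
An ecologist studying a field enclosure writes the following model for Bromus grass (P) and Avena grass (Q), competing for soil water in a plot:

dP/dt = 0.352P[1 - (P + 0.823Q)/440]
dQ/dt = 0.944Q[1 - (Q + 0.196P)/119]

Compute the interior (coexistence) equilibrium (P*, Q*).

P* ≈ 408, Q* ≈ 39.1

Setting both brackets to zero gives the nullclines P + 0.823Q = 440 and 0.196P + Q = 119.
Substituting Q = 119 - 0.196P into the first: P(1 - 0.823·0.196) = 440 - 0.823·119.
So P* = 342/0.839 = 408, and then Q* = 119 - 0.196·408 = 39.1.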